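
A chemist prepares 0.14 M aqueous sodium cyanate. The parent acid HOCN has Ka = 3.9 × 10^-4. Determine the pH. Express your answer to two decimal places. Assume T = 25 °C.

pH = 8.28

OCN- is the conjugate base of the weak acid HOCN.
Kb = Kw/Ka = 1.0×10^-14 / 3.9 × 10^-4 = 2.56 × 10^-11
Let x = [OH-] at equilibrium. Kb = x²/(0.14 − x).
Since Kb ≪ C₀, x ≈ √(Kb·C₀) = 1.89 × 10^-6 M.
pOH = −log(1.89 × 10^-6) = 5.72; pH = 14.00 − 5.72 = 8.28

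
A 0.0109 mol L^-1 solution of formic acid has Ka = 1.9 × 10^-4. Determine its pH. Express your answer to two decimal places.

pH = 2.87

HCOOH ⇌ HCOO- + H+
Let x = [H+] at equilibrium. Ka = x²/(0.0109 − x).
Here C₀/Ka ≈ 57.4, so the small-x approximation fails. Use the quadratic:
x = [−0.00019 + √(0.00019² + 8.28e-06)]/2 = 1.35 × 10^-3 M
pH = −log(1.35 × 10^-3) = 2.87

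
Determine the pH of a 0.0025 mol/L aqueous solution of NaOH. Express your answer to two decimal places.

NaOH is a strong base; [OH-] = 0.0025 M.
pOH = -log(0.0025) = 2.60
pH = 14.00 - 2.60 = 11.40

pH = 11.40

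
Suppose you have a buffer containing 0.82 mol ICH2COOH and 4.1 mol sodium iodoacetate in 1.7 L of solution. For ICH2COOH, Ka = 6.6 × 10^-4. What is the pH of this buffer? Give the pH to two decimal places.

pKa = −log(6.6 × 10^-4) = 3.180
Using pH = pKa + log([base]/[acid]) with [base]/[acid] = 4.1/0.82:
pH = 3.180 + (+0.699) = 3.88

pH = 3.88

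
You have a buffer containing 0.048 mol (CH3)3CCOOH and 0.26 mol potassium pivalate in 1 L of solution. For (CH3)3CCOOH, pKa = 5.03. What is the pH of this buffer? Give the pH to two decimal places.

pH = 5.76

pH = pKa + log([A⁻]/[HA]) = 5.03 + log(0.26/0.048)
pH = 5.03 + (+0.734) = 5.76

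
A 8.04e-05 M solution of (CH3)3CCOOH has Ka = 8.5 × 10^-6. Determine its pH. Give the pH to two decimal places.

pH = 4.65

(CH3)3CCOOH ⇌ (CH3)3CCOO- + H+
Ka = x²/(8.04e-05 − x) = 8.5 × 10^-6
Here C₀/Ka ≈ 9.46, so the small-x approximation fails. Use the quadratic:
x = (−Ka + √(Ka² + 4·Ka·C₀))/2 = 2.22 × 10^-5 M
pH = −log[H+] = −log(2.22 × 10^-5) = 4.65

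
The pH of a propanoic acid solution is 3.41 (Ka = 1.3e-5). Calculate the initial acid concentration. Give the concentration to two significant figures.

[H+] = 10^(-3.41) = 3.89 × 10^-4 M = x
Ka = x²/(C₀ − x) ⇒ C₀ = x + x²/Ka
C₀ = 3.89 × 10^-4 + (3.89 × 10^-4)²/(1.3 × 10^-5) = 1.20 × 10^-2 M

C₀ = 1.2 × 10^-2 M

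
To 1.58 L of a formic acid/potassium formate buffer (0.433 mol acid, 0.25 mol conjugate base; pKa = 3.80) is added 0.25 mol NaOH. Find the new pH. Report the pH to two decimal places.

pH = 4.24

After neutralization: n(HCOOH) = 0.183 mol, n(HCOO-) = 0.5 mol.
Henderson–Hasselbalch with mole ratio 0.5/0.183: pH = 3.80 + (+0.437)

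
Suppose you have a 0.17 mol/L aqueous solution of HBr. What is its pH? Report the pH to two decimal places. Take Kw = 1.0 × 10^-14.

HBr is a strong acid and dissociates completely, so [H+] = 0.17 M.
pH = -log(0.17) = 0.77

pH = 0.77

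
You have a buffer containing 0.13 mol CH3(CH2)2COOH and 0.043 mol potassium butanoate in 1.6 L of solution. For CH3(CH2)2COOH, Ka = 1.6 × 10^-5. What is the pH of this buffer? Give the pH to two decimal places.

pH = 4.32

pKa = −log(1.6 × 10^-5) = 4.796
Using pH = pKa + log([base]/[acid]) with [base]/[acid] = 0.043/0.13:
pH = 4.796 + (-0.480) = 4.32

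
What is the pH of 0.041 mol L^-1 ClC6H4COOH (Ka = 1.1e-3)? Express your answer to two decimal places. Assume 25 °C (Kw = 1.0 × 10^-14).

ClC6H4COOH ⇌ ClC6H4COO- + H+
Ka = [H+]²/(0.041 − [H+]) = 1.1 × 10^-3
Here C₀/Ka ≈ 37.3, so the small-[H+] approximation fails. Use the quadratic:
[H+] = [−0.0011 + √(0.0011² + 0.00018)]/2 = 6.19 × 10^-3 M
pH = −log[H+] = −log(6.19 × 10^-3) = 2.21

pH = 2.21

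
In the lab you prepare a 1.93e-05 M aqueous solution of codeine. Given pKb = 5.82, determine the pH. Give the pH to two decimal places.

C18H21NO3 + H2O ⇌ C18H22NO3+ + OH-
Kb = 10^(−5.82) = 1.51 × 10^-6
From the ICE table, Kb = [OH-]²/(1.93e-05 − [OH-]) = 1.51 × 10^-6.
Here C₀/Kb ≈ 12.8, so the small-[OH-] approximation fails. Use the quadratic:
[OH-] = [−1.51e-06 + √(1.51e-06² + 1.17e-10)]/2 = 4.70 × 10^-6 M
pOH = 5.33, so pH = 14.00 − pOH = 8.67

pH = 8.67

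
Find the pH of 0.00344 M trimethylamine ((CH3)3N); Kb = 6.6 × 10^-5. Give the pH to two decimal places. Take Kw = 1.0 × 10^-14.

pH = 10.65

(CH3)3N + H2O ⇌ (CH3)3NH+ + OH-
From the ICE table, Kb = x²/(0.00344 − x) = 6.6 × 10^-5.
The 5% rule fails; solving x² + Kb·x − Kb·C₀ = 0 exactly:
x = [−6.6e-05 + √(6.6e-05² + 9.08e-07)]/2 = 4.45 × 10^-4 M
pOH = 3.35, so pH = 14.00 − pOH = 10.65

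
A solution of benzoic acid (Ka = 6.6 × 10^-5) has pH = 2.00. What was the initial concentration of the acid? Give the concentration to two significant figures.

C₀ = 1.5 M

[H+] = 10^(-2.00) = 1.00 × 10^-2 M = x
Ka = x²/(C₀ − x) ⇒ C₀ = x + x²/Ka
C₀ = 1.00 × 10^-2 + (1.00 × 10^-2)²/(6.6 × 10^-5) = 1.53 M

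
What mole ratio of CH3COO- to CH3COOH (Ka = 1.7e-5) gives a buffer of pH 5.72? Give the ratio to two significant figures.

pKa = -log(1.7 × 10^-5) = 4.770
pH = pKa + log(r) ⇒ log(r) = 5.72 − 4.770 = +0.950
r = [CH3COO-]/[CH3COOH] = 10^(+0.950) = 8.91

ratio = 8.9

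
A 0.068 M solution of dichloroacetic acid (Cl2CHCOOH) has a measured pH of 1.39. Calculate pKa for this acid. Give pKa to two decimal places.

pKa = 1.22

[H+] = 10^(-1.39) = 4.07 × 10^-2 M
At equilibrium [HA] = 0.068 − 4.07 × 10^-2 = 2.73 × 10^-2 M
Ka = [H+][A-]/[HA] = (4.07 × 10^-2)² / 2.73 × 10^-2 = 6.07 × 10^-2
pKa = -log(6.07 × 10^-2) = 1.22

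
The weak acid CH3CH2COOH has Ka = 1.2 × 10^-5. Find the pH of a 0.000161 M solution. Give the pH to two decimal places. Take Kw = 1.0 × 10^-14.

CH3CH2COOH ⇌ CH3CH2COO- + H+
Ka = [H+]²/(0.000161 − [H+]) = 1.2 × 10^-5
[H+] is not negligible relative to C₀; solve [H+]² + 1.2e-05·[H+] − 1.93e-09 = 0.
[H+] = [−1.2e-05 + √(1.2e-05² + 7.73e-09)]/2 = 3.84 × 10^-5 M
pH = −log(3.84 × 10^-5) = 4.42

pH = 4.42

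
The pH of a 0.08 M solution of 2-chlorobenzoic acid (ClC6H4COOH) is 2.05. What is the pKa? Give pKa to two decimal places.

[H+] = 10^(-2.05) = 8.91 × 10^-3 M
At equilibrium [HA] = 0.08 − 8.91 × 10^-3 = 7.11 × 10^-2 M
Ka = [H+][A-]/[HA] = (8.91 × 10^-3)² / 7.11 × 10^-2 = 1.12 × 10^-3
pKa = -log(1.12 × 10^-3) = 2.95

pKa = 2.95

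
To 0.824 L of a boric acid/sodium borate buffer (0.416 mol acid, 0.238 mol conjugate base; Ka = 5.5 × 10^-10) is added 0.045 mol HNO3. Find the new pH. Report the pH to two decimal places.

pH = 8.88

After neutralization: n(B(OH)3) = 0.461 mol, n(B(OH)4-) = 0.193 mol.
pKa = −log(5.5 × 10^-10) = 9.260
pH = pKa + log([A⁻]/[HA]) = 9.260 + log(0.193/0.461) = 9.260 -0.378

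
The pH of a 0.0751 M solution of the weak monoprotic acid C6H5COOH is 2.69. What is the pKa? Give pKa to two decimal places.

[H+] = 10^(-2.69) = 2.04 × 10^-3 M
At equilibrium [HA] = 0.0751 − 2.04 × 10^-3 = 7.31 × 10^-2 M
Ka = [H+][A-]/[HA] = (2.04 × 10^-3)² / 7.31 × 10^-2 = 5.69 × 10^-5
pKa = -log(5.69 × 10^-5) = 4.24

pKa = 4.24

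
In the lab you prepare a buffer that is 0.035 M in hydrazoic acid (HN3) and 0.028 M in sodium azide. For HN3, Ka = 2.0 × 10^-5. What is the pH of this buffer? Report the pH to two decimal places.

pKa = −log(2.0 × 10^-5) = 4.699
pH = pKa + log([A⁻]/[HA]) = 4.699 + log(0.028/0.035)
pH = 4.699 + (-0.097) = 4.60

pH = 4.60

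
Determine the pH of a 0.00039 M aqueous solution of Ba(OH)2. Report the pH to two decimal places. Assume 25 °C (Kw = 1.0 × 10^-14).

pH = 10.89

Ba(OH)2 is a strong base (each formula unit releases 2 OH-); [OH-] = 0.00078 M.
pOH = -log(0.00078) = 3.11
pH = 14.00 - 3.11 = 10.89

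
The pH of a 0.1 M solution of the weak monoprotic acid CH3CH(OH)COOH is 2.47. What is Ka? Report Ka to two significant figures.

Ka = 1.2 × 10^-4

[H+] = 10^(-2.47) = 3.39 × 10^-3 M
At equilibrium [HA] = 0.1 − 3.39 × 10^-3 = 9.66 × 10^-2 M
Ka = [H+][A-]/[HA] = (3.39 × 10^-3)² / 9.66 × 10^-2 = 1.2 × 10^-4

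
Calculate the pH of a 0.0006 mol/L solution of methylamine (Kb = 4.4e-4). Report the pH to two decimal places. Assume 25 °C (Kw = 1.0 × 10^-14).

pH = 10.53

CH3NH2 + H2O ⇌ CH3NH3+ + OH-
From the ICE table, Kb = x²/(0.0006 − x) = 4.4 × 10^-4.
The 5% rule fails; solving x² + Kb·x − Kb·C₀ = 0 exactly:
x = (−Kb + √(Kb² + 4·Kb·C₀))/2 = 3.39 × 10^-4 M
pOH = −log(3.39 × 10^-4) = 3.47; pH = 14.00 − 3.47 = 10.53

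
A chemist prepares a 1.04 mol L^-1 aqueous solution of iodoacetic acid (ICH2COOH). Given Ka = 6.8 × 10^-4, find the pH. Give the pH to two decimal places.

ICH2COOH ⇌ ICH2COO- + H+
Let x = [H+] at equilibrium. Ka = x²/(1.04 − x).
Assume x ≪ 1.04: x ≈ √(6.8 × 10^-4 × 1.04) = 2.66 × 10^-2 M
(x/C₀ = 2.6% < 5%, so the approximation holds.)
pH = −log(2.66 × 10^-2) = 1.58

pH = 1.58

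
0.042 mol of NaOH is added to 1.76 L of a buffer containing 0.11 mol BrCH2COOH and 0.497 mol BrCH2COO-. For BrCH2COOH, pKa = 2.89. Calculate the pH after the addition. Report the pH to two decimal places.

pH = 3.79

After neutralization: n(BrCH2COOH) = 0.068 mol, n(BrCH2COO-) = 0.539 mol.
pH = pKa + log(n_BrCH2COO-/n_BrCH2COOH) = 2.89 + log(0.539/0.068) = 2.89 + (+0.899)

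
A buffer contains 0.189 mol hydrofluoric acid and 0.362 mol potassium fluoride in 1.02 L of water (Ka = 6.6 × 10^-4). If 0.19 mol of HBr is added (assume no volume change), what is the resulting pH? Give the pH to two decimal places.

pH = 2.84

After neutralization: n(HF) = 0.379 mol, n(F-) = 0.172 mol.
pKa = −log(6.6 × 10^-4) = 3.180
pH = pKa + log([A⁻]/[HA]) = 3.180 + log(0.172/0.379) = 3.180 -0.343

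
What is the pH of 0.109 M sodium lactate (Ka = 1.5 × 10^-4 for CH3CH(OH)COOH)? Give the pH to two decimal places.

CH3CH(OH)COO- is the conjugate base of the weak acid CH3CH(OH)COOH.
Kb = Kw/Ka = 1.0×10^-14 / 1.5 × 10^-4 = 6.67 × 10^-11
From the ICE table, Kb = x²/(0.109 − x) = 6.67 × 10^-11.
Since Kb ≪ C₀, x ≈ √(Kb·C₀) = 2.70 × 10^-6 M.
(x/C₀ = 0.0025% < 5%, so the approximation holds.)
pOH = −log(2.70 × 10^-6) = 5.57; pH = 14.00 − 5.57 = 8.43

pH = 8.43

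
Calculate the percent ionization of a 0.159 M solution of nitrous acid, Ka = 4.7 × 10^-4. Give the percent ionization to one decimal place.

HNO2 ⇌ NO2- + H+; let x = [H+] at equilibrium.
Solve x² + 0.00047x − 7.47e-05 = 0 → x = 8.41 × 10^-3 M
% ionization = x/C₀ × 100% = 8.41 × 10^-3/0.159 × 100% = 5.3%

5.3%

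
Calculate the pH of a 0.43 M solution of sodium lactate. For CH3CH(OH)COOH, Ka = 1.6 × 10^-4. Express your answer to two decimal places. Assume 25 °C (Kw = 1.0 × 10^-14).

CH3CH(OH)COO- is the conjugate base of the weak acid CH3CH(OH)COOH.
Kb = Kw/Ka = 1.0×10^-14 / 1.6 × 10^-4 = 6.25 × 10^-11
Kb = [OH-]²/(0.43 − [OH-]) = 6.25 × 10^-11
Neglecting [OH-] in the denominator: [OH-] = √(6.25 × 10^-11 × 0.43) = 5.18 × 10^-6 M
pOH = 5.29, so pH = 14.00 − pOH = 8.71

pH = 8.71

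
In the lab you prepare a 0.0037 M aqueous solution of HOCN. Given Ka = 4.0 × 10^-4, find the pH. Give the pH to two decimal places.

pH = 2.99

HOCN ⇌ OCN- + H+
From the ICE table, Ka = [H+]²/(0.0037 − [H+]) = 4.0 × 10^-4.
The 5% rule fails; solving [H+]² + Ka·[H+] − Ka·C₀ = 0 exactly:
[H+] = [−0.0004 + √(0.0004² + 5.92e-06)]/2 = 1.03 × 10^-3 M
pH = −log(1.03 × 10^-3) = 2.99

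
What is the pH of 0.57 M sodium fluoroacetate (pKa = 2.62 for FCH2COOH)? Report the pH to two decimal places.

FCH2COO- is the conjugate base of the weak acid FCH2COOH.
Ka = 10^(−2.62) = 2.40 × 10^-3
Kb = Kw/Ka = 1.0×10^-14 / 2.40 × 10^-3 = 4.17 × 10^-12
From the ICE table, Kb = [OH-]²/(0.57 − [OH-]) = 4.17 × 10^-12.
Assume [OH-] ≪ 0.57: [OH-] ≈ √(4.17 × 10^-12 × 0.57) = 1.54 × 10^-6 M
([OH-]/C₀ = 0.00027% < 5%, so the approximation holds.)
pOH = −log(1.54 × 10^-6) = 5.81; pH = 14.00 − 5.81 = 8.19

pH = 8.19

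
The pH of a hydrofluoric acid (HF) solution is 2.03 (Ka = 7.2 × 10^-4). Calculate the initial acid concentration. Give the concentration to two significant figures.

[H+] = 10^(-2.03) = 9.33 × 10^-3 M = x
Ka = x²/(C₀ − x) ⇒ C₀ = x + x²/Ka
C₀ = 9.33 × 10^-3 + (9.33 × 10^-3)²/(7.2 × 10^-4) = 1.30 × 10^-1 M

C₀ = 1.3 × 10^-1 M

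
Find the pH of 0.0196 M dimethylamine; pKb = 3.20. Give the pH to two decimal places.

(CH3)2NH + H2O ⇌ (CH3)2NH2+ + OH-
Kb = 10^(−3.20) = 6.31 × 10^-4
Kb = x²/(0.0196 − x) = 6.31 × 10^-4
The 5% rule fails; solving x² + Kb·x − Kb·C₀ = 0 exactly:
x = (−Kb + √(Kb² + 4·Kb·C₀))/2 = 3.22 × 10^-3 M
pOH = −log(3.22 × 10^-3) = 2.49; pH = 14.00 − 2.49 = 11.51

pH = 11.51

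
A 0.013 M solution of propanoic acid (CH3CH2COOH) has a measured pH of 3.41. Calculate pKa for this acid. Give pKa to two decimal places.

[H+] = 10^(-3.41) = 3.89 × 10^-4 M
At equilibrium [HA] = 0.013 − 3.89 × 10^-4 = 1.26 × 10^-2 M
Ka = [H+][A-]/[HA] = (3.89 × 10^-4)² / 1.26 × 10^-2 = 1.20 × 10^-5
pKa = -log(1.20 × 10^-5) = 4.92

pKa = 4.92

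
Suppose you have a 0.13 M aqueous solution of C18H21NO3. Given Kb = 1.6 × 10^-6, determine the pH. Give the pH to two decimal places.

pH = 10.66

C18H21NO3 + H2O ⇌ C18H22NO3+ + OH-
Kb = [OH-]²/(0.13 − [OH-]) = 1.6 × 10^-6
Since Kb ≪ C₀, [OH-] ≈ √(Kb·C₀) = 4.56 × 10^-4 M.
pOH = 3.34, so pH = 14.00 − pOH = 10.66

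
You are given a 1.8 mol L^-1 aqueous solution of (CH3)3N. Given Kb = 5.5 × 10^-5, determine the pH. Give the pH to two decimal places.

pH = 12.00

(CH3)3N + H2O ⇌ (CH3)3NH+ + OH-
Kb = [OH-]²/(1.8 − [OH-]) = 5.5 × 10^-5
Neglecting [OH-] in the denominator: [OH-] = √(5.5 × 10^-5 × 1.8) = 9.95 × 10^-3 M
([OH-]/C₀ = 0.55% < 5%, so the approximation holds.)
pOH = 2.00, so pH = 14.00 − pOH = 12.00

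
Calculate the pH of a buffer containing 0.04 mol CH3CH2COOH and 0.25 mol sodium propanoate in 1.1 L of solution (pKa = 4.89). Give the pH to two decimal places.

pH = pKa + log([A⁻]/[HA]) = 4.89 + log(0.25/0.04)
pH = 4.89 + (+0.796) = 5.69

pH = 5.69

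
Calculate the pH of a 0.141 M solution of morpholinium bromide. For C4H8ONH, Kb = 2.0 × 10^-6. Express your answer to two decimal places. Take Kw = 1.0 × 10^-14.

C4H8ONH2+ is the conjugate acid of the weak base C4H8ONH.
Ka = Kw/Kb = 1.0×10^-14 / 2.0 × 10^-6 = 5.00 × 10^-9
Ka = [H+]²/(0.141 − [H+]) = 5.00 × 10^-9
Since Ka ≪ C₀, [H+] ≈ √(Ka·C₀) = 2.66 × 10^-5 M.
pH = −log[H+] = −log(2.66 × 10^-5) = 4.58

pH = 4.58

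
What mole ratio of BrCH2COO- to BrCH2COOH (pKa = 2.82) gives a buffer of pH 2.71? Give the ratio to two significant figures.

pH = pKa + log(r) ⇒ log(r) = 2.71 − 2.82 = -0.11
r = [BrCH2COO-]/[BrCH2COOH] = 10^(-0.11) = 0.776

ratio = 0.78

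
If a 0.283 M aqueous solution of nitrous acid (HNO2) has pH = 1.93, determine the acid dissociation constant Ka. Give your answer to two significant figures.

[H+] = 10^(-1.93) = 1.17 × 10^-2 M
At equilibrium [HA] = 0.283 − 1.17 × 10^-2 = 2.71 × 10^-1 M
Ka = [H+][A-]/[HA] = (1.17 × 10^-2)² / 2.71 × 10^-1 = 5.1 × 10^-4

Ka = 5.1 × 10^-4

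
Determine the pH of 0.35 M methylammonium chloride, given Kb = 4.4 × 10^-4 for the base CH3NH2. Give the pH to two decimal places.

CH3NH3+ is the conjugate acid of the weak base CH3NH2.
Ka = Kw/Kb = 1.0×10^-14 / 4.4 × 10^-4 = 2.27 × 10^-11
Ka = [H+]²/(0.35 − [H+]) = 2.27 × 10^-11
Assume [H+] ≪ 0.35: [H+] ≈ √(2.27 × 10^-11 × 0.35) = 2.82 × 10^-6 M
([H+]/C₀ = 0.00081% < 5%, so the approximation holds.)
pH = −log(2.82 × 10^-6) = 5.55

pH = 5.55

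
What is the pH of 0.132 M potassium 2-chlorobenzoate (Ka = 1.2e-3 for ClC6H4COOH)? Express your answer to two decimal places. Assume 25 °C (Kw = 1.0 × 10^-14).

ClC6H4COO- is the conjugate base of the weak acid ClC6H4COOH.
Kb = Kw/Ka = 1.0×10^-14 / 1.2 × 10^-3 = 8.33 × 10^-12
Let x = [OH-] at equilibrium. Kb = x²/(0.132 − x).
Assume x ≪ 0.132: x ≈ √(8.33 × 10^-12 × 0.132) = 1.05 × 10^-6 M
pOH = −log(1.05 × 10^-6) = 5.98; pH = 14.00 − 5.98 = 8.02

pH = 8.02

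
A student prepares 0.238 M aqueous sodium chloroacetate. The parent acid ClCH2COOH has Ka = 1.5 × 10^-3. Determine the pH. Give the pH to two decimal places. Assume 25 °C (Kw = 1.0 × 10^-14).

pH = 8.10

ClCH2COO- is the conjugate base of the weak acid ClCH2COOH.
Kb = Kw/Ka = 1.0×10^-14 / 1.5 × 10^-3 = 6.67 × 10^-12
Kb = [OH-]²/(0.238 − [OH-]) = 6.67 × 10^-12
Since Kb ≪ C₀, [OH-] ≈ √(Kb·C₀) = 1.26 × 10^-6 M.
([OH-]/C₀ = 0.00053% < 5%, so the approximation holds.)
pOH = −log(1.26 × 10^-6) = 5.90; pH = 14.00 − 5.90 = 8.10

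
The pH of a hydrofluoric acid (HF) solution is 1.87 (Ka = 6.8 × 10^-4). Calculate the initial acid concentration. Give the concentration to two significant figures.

[H+] = 10^(-1.87) = 1.35 × 10^-2 M = x
Ka = x²/(C₀ − x) ⇒ C₀ = x + x²/Ka
C₀ = 1.35 × 10^-2 + (1.35 × 10^-2)²/(6.8 × 10^-4) = 2.82 × 10^-1 M

C₀ = 2.8 × 10^-1 M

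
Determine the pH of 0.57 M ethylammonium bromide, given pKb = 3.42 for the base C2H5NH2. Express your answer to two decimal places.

C2H5NH3+ is the conjugate acid of the weak base C2H5NH2.
Kb = 10^(−3.42) = 3.80 × 10^-4
Ka = Kw/Kb = 1.0×10^-14 / 3.80 × 10^-4 = 2.63 × 10^-11
Let x = [H+] at equilibrium. Ka = x²/(0.57 − x).
Since Ka ≪ C₀, x ≈ √(Ka·C₀) = 3.87 × 10^-6 M.
pH = −log(3.87 × 10^-6) = 5.41

pH = 5.41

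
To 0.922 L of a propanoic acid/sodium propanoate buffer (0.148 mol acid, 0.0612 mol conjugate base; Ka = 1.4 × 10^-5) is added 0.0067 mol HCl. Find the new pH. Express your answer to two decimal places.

pH = 4.40

After neutralization: n(CH3CH2COOH) = 0.155 mol, n(CH3CH2COO-) = 0.0545 mol.
pKa = −log(1.4 × 10^-5) = 4.854
pH = pKa + log([A⁻]/[HA]) = 4.854 + log(0.0545/0.155) = 4.854 -0.454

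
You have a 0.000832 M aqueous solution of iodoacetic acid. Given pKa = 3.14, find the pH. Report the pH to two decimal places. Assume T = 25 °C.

ICH2COOH ⇌ ICH2COO- + H+
Ka = 10^(−3.14) = 7.24 × 10^-4
Ka = [H+]²/(0.000832 − [H+]) = 7.24 × 10^-4
[H+] is not negligible relative to C₀; solve [H+]² + 0.000724·[H+] − 6.02e-07 = 0.
[H+] = (−Ka + √(Ka² + 4·Ka·C₀))/2 = 4.94 × 10^-4 M
pH = −log[H+] = −log(4.94 × 10^-4) = 3.31

pH = 3.31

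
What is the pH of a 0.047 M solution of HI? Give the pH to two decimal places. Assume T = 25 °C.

HI is a strong acid and dissociates completely, so [H+] = 0.047 M.
pH = -log(0.047) = 1.33

pH = 1.33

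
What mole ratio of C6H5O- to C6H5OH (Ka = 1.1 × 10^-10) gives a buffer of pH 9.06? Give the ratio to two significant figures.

ratio = 0.13

pKa = -log(1.1 × 10^-10) = 9.959
pH = pKa + log(r) ⇒ log(r) = 9.06 − 9.959 = -0.899
r = [C6H5O-]/[C6H5OH] = 10^(-0.899) = 0.126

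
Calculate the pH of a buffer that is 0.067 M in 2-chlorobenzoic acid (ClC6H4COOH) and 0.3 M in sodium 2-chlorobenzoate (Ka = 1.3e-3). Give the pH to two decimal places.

pKa = −log(1.3 × 10^-3) = 2.886
Henderson–Hasselbalch: pH = pKa + log([ClC6H4COO-]/[ClC6H4COOH]) = 2.886 + log(0.3/0.067)
pH = 2.886 + (+0.651) = 3.54

pH = 3.54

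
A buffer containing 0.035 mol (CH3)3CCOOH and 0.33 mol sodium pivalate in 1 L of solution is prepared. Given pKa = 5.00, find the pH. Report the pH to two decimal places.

Henderson–Hasselbalch: pH = pKa + log([(CH3)3CCOO-]/[(CH3)3CCOOH]) = 5.00 + log(0.33/0.035)
pH = 5.00 + (+0.974) = 5.97

pH = 5.97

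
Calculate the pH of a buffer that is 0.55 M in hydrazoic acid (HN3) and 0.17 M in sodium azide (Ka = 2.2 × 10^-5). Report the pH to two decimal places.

pH = 4.15

pKa = −log(2.2 × 10^-5) = 4.658
pH = pKa + log([A⁻]/[HA]) = 4.658 + log(0.17/0.55)
pH = 4.658 + (-0.510) = 4.15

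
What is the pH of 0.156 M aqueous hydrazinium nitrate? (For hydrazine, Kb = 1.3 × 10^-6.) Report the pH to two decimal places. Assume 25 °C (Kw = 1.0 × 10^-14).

N2H5+ is the conjugate acid of the weak base N2H4.
Ka = Kw/Kb = 1.0×10^-14 / 1.3 × 10^-6 = 7.69 × 10^-9
Ka = [H+]²/(0.156 − [H+]) = 7.69 × 10^-9
Since Ka ≪ C₀, [H+] ≈ √(Ka·C₀) = 3.46 × 10^-5 M.
pH = −log(3.46 × 10^-5) = 4.46

pH = 4.46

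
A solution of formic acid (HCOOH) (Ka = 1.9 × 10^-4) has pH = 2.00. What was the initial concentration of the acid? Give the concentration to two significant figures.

C₀ = 5.4 × 10^-1 M

[H+] = 10^(-2.00) = 1.00 × 10^-2 M = x
Ka = x²/(C₀ − x) ⇒ C₀ = x + x²/Ka
C₀ = 1.00 × 10^-2 + (1.00 × 10^-2)²/(1.9 × 10^-4) = 5.36 × 10^-1 M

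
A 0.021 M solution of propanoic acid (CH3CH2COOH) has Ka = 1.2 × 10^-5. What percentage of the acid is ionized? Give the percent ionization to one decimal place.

CH3CH2COOH ⇌ CH3CH2COO- + H+; let x = [H+] at equilibrium.
x ≈ √(Ka·C₀) = √(1.2 × 10^-5 × 0.021) = 5.02 × 10^-4 M
Fraction ionized = 5.02 × 10^-4 / 0.021 = 0.0239 → 2.4%

2.4%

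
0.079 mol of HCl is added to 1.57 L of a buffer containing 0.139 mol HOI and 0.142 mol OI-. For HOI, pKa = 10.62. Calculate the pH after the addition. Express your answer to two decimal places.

pH = 10.08

After neutralization: n(HOI) = 0.218 mol, n(OI-) = 0.063 mol.
pH = pKa + log(n_OI-/n_HOI) = 10.62 + log(0.063/0.218) = 10.62 + (-0.539)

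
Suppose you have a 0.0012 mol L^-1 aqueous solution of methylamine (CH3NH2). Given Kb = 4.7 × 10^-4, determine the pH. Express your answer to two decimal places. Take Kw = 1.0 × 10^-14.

pH = 10.74

CH3NH2 + H2O ⇌ CH3NH3+ + OH-
Kb = [OH-]²/(0.0012 − [OH-]) = 4.7 × 10^-4
Here C₀/Kb ≈ 2.55, so the small-[OH-] approximation fails. Use the quadratic:
[OH-] = (−Kb + √(Kb² + 4·Kb·C₀))/2 = 5.52 × 10^-4 M
pOH = 3.26, so pH = 14.00 − pOH = 10.74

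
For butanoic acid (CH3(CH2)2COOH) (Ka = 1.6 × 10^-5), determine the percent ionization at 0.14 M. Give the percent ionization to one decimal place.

CH3(CH2)2COOH ⇌ CH3(CH2)2COO- + H+; let x = [H+] at equilibrium.
x ≈ √(Ka·C₀) = √(1.6 × 10^-5 × 0.14) = 1.50 × 10^-3 M
% ionization = x/C₀ × 100% = 1.50 × 10^-3/0.14 × 100% = 1.1%

1.1%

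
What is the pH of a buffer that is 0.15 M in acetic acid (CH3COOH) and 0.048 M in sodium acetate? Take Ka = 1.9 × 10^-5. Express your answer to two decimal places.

pKa = −log(1.9 × 10^-5) = 4.721
Henderson–Hasselbalch: pH = pKa + log([CH3COO-]/[CH3COOH]) = 4.721 + log(0.048/0.15)
pH = 4.721 + (-0.495) = 4.23

pH = 4.23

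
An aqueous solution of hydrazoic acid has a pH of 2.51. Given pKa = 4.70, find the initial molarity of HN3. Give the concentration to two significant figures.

C₀ = 4.8 × 10^-1 M

[H+] = 10^(-2.51) = 3.09 × 10^-3 M = x
Ka = 10^(−4.70) = 2.00 × 10^-5
Ka = x²/(C₀ − x) ⇒ C₀ = x + x²/Ka
C₀ = 3.09 × 10^-3 + (3.09 × 10^-3)²/(2.00 × 10^-5) = 4.80 × 10^-1 M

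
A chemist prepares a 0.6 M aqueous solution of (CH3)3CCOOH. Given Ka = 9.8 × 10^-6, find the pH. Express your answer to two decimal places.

pH = 2.62

(CH3)3CCOOH ⇌ (CH3)3CCOO- + H+
Let x = [H+] at equilibrium. Ka = x²/(0.6 − x).
Since Ka ≪ C₀, x ≈ √(Ka·C₀) = 2.42 × 10^-3 M.
(x/C₀ = 0.4% < 5%, so the approximation holds.)
pH = −log(2.42 × 10^-3) = 2.62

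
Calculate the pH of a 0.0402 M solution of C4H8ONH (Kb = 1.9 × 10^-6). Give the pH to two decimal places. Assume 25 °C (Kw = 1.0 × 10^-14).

pH = 10.44

C4H8ONH + H2O ⇌ C4H8ONH2+ + OH-
Kb = x²/(0.0402 − x) = 1.9 × 10^-6
Neglecting x in the denominator: x = √(1.9 × 10^-6 × 0.0402) = 2.76 × 10^-4 M
Check: 0.69% ionized — well under 5%, approximation valid.
pOH = −log(2.76 × 10^-4) = 3.56; pH = 14.00 − 3.56 = 10.44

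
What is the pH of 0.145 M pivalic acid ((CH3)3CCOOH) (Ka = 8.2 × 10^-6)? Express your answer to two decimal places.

(CH3)3CCOOH ⇌ (CH3)3CCOO- + H+
From the ICE table, Ka = x²/(0.145 − x) = 8.2 × 10^-6.
Assume x ≪ 0.145: x ≈ √(8.2 × 10^-6 × 0.145) = 1.09 × 10^-3 M
(x/C₀ = 0.75% < 5%, so the approximation holds.)
pH = −log[H+] = −log(1.09 × 10^-3) = 2.96

pH = 2.96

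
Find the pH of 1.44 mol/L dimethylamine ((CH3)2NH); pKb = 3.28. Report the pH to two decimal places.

pH = 12.44

(CH3)2NH + H2O ⇌ (CH3)2NH2+ + OH-
Kb = 10^(−3.28) = 5.25 × 10^-4
Kb = x²/(1.44 − x) = 5.25 × 10^-4
Since Kb ≪ C₀, x ≈ √(Kb·C₀) = 2.75 × 10^-2 M.
pOH = −log(2.75 × 10^-2) = 1.56; pH = 14.00 − 1.56 = 12.44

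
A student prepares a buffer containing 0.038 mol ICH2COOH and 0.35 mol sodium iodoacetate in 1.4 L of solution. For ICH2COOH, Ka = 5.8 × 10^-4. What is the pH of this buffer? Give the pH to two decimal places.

pKa = −log(5.8 × 10^-4) = 3.237
Using pH = pKa + log([base]/[acid]) with [base]/[acid] = 0.35/0.038:
pH = 3.237 + (+0.964) = 4.20

pH = 4.20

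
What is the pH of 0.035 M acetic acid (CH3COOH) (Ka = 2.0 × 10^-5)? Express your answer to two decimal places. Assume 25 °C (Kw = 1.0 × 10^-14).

CH3COOH ⇌ CH3COO- + H+
Ka = x²/(0.035 − x) = 2.0 × 10^-5
Assume x ≪ 0.035: x ≈ √(2.0 × 10^-5 × 0.035) = 8.37 × 10^-4 M
(x/C₀ = 2.4% < 5%, so the approximation holds.)
pH = −log[H+] = −log(8.37 × 10^-4) = 3.08

pH = 3.08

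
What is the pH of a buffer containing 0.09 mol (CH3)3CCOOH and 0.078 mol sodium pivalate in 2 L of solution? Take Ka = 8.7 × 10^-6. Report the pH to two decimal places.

pKa = −log(8.7 × 10^-6) = 5.060
pH = pKa + log([A⁻]/[HA]) = 5.060 + log(0.078/0.09)
pH = 5.060 + (-0.062) = 5.00

pH = 5.00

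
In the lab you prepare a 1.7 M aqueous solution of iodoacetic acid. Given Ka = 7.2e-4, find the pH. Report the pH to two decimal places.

ICH2COOH ⇌ ICH2COO- + H+
Ka = [H+]²/(1.7 − [H+]) = 7.2 × 10^-4
Assume [H+] ≪ 1.7: [H+] ≈ √(7.2 × 10^-4 × 1.7) = 3.50 × 10^-2 M
pH = −log(3.50 × 10^-2) = 1.46

pH = 1.46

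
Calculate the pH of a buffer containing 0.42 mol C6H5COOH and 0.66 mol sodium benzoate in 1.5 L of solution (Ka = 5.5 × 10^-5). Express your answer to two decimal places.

pKa = −log(5.5 × 10^-5) = 4.260
Henderson–Hasselbalch: pH = pKa + log([C6H5COO-]/[C6H5COOH]) = 4.260 + log(0.66/0.42)
pH = 4.260 + (+0.196) = 4.46

pH = 4.46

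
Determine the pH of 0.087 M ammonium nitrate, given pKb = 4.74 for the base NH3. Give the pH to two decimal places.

pH = 5.16

NH4+ is the conjugate acid of the weak base NH3.
Kb = 10^(−4.74) = 1.82 × 10^-5
Ka = Kw/Kb = 1.0×10^-14 / 1.82 × 10^-5 = 5.49 × 10^-10
Let x = [H+] at equilibrium. Ka = x²/(0.087 − x).
Neglecting x in the denominator: x = √(5.49 × 10^-10 × 0.087) = 6.91 × 10^-6 M
pH = −log(6.91 × 10^-6) = 5.16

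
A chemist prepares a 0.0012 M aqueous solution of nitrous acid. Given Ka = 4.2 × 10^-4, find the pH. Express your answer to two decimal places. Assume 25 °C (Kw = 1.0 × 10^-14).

pH = 3.28

HNO2 ⇌ NO2- + H+
Let x = [H+] at equilibrium. Ka = x²/(0.0012 − x).
The 5% rule fails; solving x² + Ka·x − Ka·C₀ = 0 exactly:
x = (−Ka + √(Ka² + 4·Ka·C₀))/2 = 5.30 × 10^-4 M
pH = −log(5.30 × 10^-4) = 3.28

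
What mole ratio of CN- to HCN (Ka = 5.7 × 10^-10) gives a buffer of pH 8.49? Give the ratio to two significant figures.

ratio = 0.18

pKa = -log(5.7 × 10^-10) = 9.244
pH = pKa + log(r) ⇒ log(r) = 8.49 − 9.244 = -0.754
r = [CN-]/[HCN] = 10^(-0.754) = 0.176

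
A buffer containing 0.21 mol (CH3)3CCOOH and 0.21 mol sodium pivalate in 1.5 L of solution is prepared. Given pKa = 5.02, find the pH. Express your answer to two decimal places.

pH = 5.02

Using pH = pKa + log([base]/[acid]) with [base]/[acid] = 0.21/0.21:
pH = 5.02 + (+0.000) = 5.02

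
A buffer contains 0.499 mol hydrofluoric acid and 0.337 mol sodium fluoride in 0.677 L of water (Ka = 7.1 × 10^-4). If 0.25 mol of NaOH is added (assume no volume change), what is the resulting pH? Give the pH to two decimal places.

After neutralization: n(HF) = 0.249 mol, n(F-) = 0.587 mol.
pKa = −log(7.1 × 10^-4) = 3.149
Henderson–Hasselbalch with mole ratio 0.587/0.249: pH = 3.149 + (+0.372)

pH = 3.52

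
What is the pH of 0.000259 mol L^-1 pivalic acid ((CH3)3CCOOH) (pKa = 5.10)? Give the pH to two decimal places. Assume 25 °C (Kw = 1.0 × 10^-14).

pH = 4.38

(CH3)3CCOOH ⇌ (CH3)3CCOO- + H+
Ka = 10^(−5.10) = 7.94 × 10^-6
Ka = [H+]²/(0.000259 − [H+]) = 7.94 × 10^-6
The 5% rule fails; solving [H+]² + Ka·[H+] − Ka·C₀ = 0 exactly:
[H+] = (−Ka + √(Ka² + 4·Ka·C₀))/2 = 4.16 × 10^-5 M
pH = −log[H+] = −log(4.16 × 10^-5) = 4.38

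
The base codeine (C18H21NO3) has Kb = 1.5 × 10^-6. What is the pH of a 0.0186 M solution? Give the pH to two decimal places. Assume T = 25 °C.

pH = 10.22

C18H21NO3 + H2O ⇌ C18H22NO3+ + OH-
Let x = [OH-] at equilibrium. Kb = x²/(0.0186 − x).
Assume x ≪ 0.0186: x ≈ √(1.5 × 10^-6 × 0.0186) = 1.67 × 10^-4 M
Check: 0.9% ionized — well under 5%, approximation valid.
pOH = 3.78, so pH = 14.00 − pOH = 10.22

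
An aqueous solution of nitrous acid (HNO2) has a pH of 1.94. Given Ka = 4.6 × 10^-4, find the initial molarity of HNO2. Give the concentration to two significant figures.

C₀ = 3.0 × 10^-1 M

[H+] = 10^(-1.94) = 1.15 × 10^-2 M = x
Ka = x²/(C₀ − x) ⇒ C₀ = x + x²/Ka
C₀ = 1.15 × 10^-2 + (1.15 × 10^-2)²/(4.6 × 10^-4) = 2.99 × 10^-1 M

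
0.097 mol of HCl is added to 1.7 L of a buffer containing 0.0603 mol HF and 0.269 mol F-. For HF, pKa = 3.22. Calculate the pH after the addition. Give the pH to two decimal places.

pH = 3.26

After neutralization: n(HF) = 0.157 mol, n(F-) = 0.172 mol.
pH = pKa + log(n_F-/n_HF) = 3.22 + log(0.172/0.157) = 3.22 + (+0.040)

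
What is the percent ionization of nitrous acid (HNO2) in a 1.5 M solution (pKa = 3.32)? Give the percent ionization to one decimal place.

1.8%

HNO2 ⇌ NO2- + H+; let x = [H+] at equilibrium.
Ka = 10^(−3.32) = 4.79 × 10^-4
x ≈ √(Ka·C₀) = √(4.79 × 10^-4 × 1.5) = 2.68 × 10^-2 M
Fraction ionized = 2.68 × 10^-2 / 1.5 = 0.0179 → 1.8%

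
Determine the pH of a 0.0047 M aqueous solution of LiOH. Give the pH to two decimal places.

LiOH is a strong base; [OH-] = 0.0047 M.
pOH = -log(0.0047) = 2.33
pH = 14.00 - 2.33 = 11.67

pH = 11.67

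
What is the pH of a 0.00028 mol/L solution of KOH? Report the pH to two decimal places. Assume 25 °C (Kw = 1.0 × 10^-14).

pH = 10.45

KOH is a strong base; [OH-] = 0.00028 M.
pOH = -log(0.00028) = 3.55
pH = 14.00 - 3.55 = 10.45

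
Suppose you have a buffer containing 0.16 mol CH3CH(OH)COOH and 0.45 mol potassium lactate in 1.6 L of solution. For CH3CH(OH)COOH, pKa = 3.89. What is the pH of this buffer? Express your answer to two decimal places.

pH = pKa + log([A⁻]/[HA]) = 3.89 + log(0.45/0.16)
pH = 3.89 + (+0.449) = 4.34

pH = 4.34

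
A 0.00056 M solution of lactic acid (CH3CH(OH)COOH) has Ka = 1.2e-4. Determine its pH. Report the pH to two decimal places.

pH = 3.69

CH3CH(OH)COOH ⇌ CH3CH(OH)COO- + H+
Ka = [H+]²/(0.00056 − [H+]) = 1.2 × 10^-4
[H+] is not negligible relative to C₀; solve [H+]² + 0.00012·[H+] − 6.72e-08 = 0.
[H+] = (−Ka + √(Ka² + 4·Ka·C₀))/2 = 2.06 × 10^-4 M
pH = −log[H+] = −log(2.06 × 10^-4) = 3.69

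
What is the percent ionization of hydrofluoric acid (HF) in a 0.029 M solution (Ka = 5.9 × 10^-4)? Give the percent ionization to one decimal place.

HF ⇌ F- + H+; let x = [H+] at equilibrium.
Ka = x²/(C₀ − x); solving the quadratic gives x = 3.85 × 10^-3 M.
Fraction ionized = 3.85 × 10^-3 / 0.029 = 0.1328 → 13.3%

13.3%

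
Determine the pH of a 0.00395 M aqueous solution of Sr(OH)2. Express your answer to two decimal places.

pH = 11.90

Sr(OH)2 is a strong base (each formula unit releases 2 OH-); [OH-] = 0.0079 M.
pOH = -log(0.0079) = 2.10
pH = 14.00 - 2.10 = 11.90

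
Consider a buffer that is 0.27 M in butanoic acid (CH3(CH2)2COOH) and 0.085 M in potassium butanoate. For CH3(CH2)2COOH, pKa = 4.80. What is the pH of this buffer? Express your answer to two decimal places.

pH = 4.30

pH = pKa + log([A⁻]/[HA]) = 4.80 + log(0.085/0.27)
pH = 4.80 + (-0.502) = 4.30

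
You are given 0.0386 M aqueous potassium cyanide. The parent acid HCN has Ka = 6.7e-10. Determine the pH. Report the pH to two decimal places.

pH = 10.88

CN- is the conjugate base of the weak acid HCN.
Kb = Kw/Ka = 1.0×10^-14 / 6.7 × 10^-10 = 1.49 × 10^-5
Kb = [OH-]²/(0.0386 − [OH-]) = 1.49 × 10^-5
Neglecting [OH-] in the denominator: [OH-] = √(1.49 × 10^-5 × 0.0386) = 7.58 × 10^-4 M
([OH-]/C₀ = 2% < 5%, so the approximation holds.)
pOH = 3.12, so pH = 14.00 − pOH = 10.88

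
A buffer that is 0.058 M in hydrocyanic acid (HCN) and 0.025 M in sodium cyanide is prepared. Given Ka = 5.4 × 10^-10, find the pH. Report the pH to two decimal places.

pH = 8.90

pKa = −log(5.4 × 10^-10) = 9.268
Henderson–Hasselbalch: pH = pKa + log([CN-]/[HCN]) = 9.268 + log(0.025/0.058)
pH = 9.268 + (-0.365) = 8.90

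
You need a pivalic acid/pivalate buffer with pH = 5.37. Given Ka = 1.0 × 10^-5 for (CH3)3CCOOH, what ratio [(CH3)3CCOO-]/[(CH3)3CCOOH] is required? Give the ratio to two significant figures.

pKa = -log(1.0 × 10^-5) = 5.000
pH = pKa + log(r) ⇒ log(r) = 5.37 − 5.000 = +0.370
r = [(CH3)3CCOO-]/[(CH3)3CCOOH] = 10^(+0.370) = 2.34

ratio = 2.3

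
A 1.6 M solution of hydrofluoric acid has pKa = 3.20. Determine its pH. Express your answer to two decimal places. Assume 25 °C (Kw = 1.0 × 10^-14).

HF ⇌ F- + H+
Ka = 10^(−3.20) = 6.31 × 10^-4
Ka = x²/(1.6 − x) = 6.31 × 10^-4
Neglecting x in the denominator: x = √(6.31 × 10^-4 × 1.6) = 3.18 × 10^-2 M
pH = −log(3.18 × 10^-2) = 1.50

pH = 1.50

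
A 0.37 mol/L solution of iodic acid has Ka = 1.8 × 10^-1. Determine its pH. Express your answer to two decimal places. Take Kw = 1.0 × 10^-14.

pH = 0.74

HIO3 ⇌ IO3- + H+
Let x = [H+] at equilibrium. Ka = x²/(0.37 − x).
x is not negligible relative to C₀; solve x² + 0.18·x − 0.0666 = 0.
x = (−Ka + √(Ka² + 4·Ka·C₀))/2 = 1.83 × 10^-1 M
pH = −log(1.83 × 10^-1) = 0.74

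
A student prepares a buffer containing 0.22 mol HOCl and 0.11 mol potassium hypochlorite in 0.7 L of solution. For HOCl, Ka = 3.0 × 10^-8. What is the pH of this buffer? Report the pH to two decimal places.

pKa = −log(3.0 × 10^-8) = 7.523
pH = pKa + log([A⁻]/[HA]) = 7.523 + log(0.11/0.22)
pH = 7.523 + (-0.301) = 7.22

pH = 7.22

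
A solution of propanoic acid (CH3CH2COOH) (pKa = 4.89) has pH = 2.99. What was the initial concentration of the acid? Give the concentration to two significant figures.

C₀ = 8.2 × 10^-2 M

[H+] = 10^(-2.99) = 1.02 × 10^-3 M = x
Ka = 10^(−4.89) = 1.29 × 10^-5
Ka = x²/(C₀ − x) ⇒ C₀ = x + x²/Ka
C₀ = 1.02 × 10^-3 + (1.02 × 10^-3)²/(1.29 × 10^-5) = 8.17 × 10^-2 M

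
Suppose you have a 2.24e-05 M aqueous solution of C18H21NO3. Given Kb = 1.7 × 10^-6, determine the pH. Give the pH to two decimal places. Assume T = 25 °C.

pH = 8.73

C18H21NO3 + H2O ⇌ C18H22NO3+ + OH-
From the ICE table, Kb = [OH-]²/(2.24e-05 − [OH-]) = 1.7 × 10^-6.
[OH-] is not negligible relative to C₀; solve [OH-]² + 1.7e-06·[OH-] − 3.81e-11 = 0.
[OH-] = [−1.7e-06 + √(1.7e-06² + 1.52e-10)]/2 = 5.38 × 10^-6 M
pOH = 5.27, so pH = 14.00 − pOH = 8.73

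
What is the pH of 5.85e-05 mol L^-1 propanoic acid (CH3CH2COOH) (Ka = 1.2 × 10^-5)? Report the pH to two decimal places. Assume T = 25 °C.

CH3CH2COOH ⇌ CH3CH2COO- + H+
Let x = [H+] at equilibrium. Ka = x²/(5.85e-05 − x).
x is not negligible relative to C₀; solve x² + 1.2e-05·x − 7.02e-10 = 0.
x = [−1.2e-05 + √(1.2e-05² + 2.81e-09)]/2 = 2.12 × 10^-5 M
pH = −log(2.12 × 10^-5) = 4.67

pH = 4.67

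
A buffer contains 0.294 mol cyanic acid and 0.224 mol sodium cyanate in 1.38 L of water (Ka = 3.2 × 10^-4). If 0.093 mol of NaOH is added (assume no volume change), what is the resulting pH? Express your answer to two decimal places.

After neutralization: n(HOCN) = 0.201 mol, n(OCN-) = 0.317 mol.
pKa = −log(3.2 × 10^-4) = 3.495
Henderson–Hasselbalch with mole ratio 0.317/0.201: pH = 3.495 + (+0.198)

pH = 3.69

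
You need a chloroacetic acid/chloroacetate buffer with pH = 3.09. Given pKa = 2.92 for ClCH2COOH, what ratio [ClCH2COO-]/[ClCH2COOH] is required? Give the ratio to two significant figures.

ratio = 1.5

pH = pKa + log(r) ⇒ log(r) = 3.09 − 2.92 = +0.17
r = [ClCH2COO-]/[ClCH2COOH] = 10^(+0.17) = 1.48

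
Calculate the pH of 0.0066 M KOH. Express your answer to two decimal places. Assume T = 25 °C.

KOH is a strong base; [OH-] = 0.0066 M.
pOH = -log(0.0066) = 2.18
pH = 14.00 - 2.18 = 11.82

pH = 11.82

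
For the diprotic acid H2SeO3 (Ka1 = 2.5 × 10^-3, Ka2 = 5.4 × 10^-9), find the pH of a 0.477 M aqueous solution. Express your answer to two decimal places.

pH = 1.48

Since Ka1 ≫ Ka2, the first ionization dominates [H+].
Ka1 = x²/(0.477 − x) = 2.5 × 10^-3
Solving the quadratic: x = (−Ka1 + √(Ka1² + 4·Ka1·C₀))/2 = 3.33 × 10^-2 M
pH = −log(3.33 × 10^-2) = 1.48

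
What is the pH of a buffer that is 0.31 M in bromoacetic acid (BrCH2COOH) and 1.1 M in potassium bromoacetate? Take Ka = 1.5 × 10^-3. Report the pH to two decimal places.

pH = 3.37

pKa = −log(1.5 × 10^-3) = 2.824
Using pH = pKa + log([base]/[acid]) with [base]/[acid] = 1.1/0.31:
pH = 2.824 + (+0.550) = 3.37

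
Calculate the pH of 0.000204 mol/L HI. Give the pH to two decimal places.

pH = 3.69

HI is a strong acid and dissociates completely, so [H+] = 0.000204 M.
pH = -log(0.000204) = 3.69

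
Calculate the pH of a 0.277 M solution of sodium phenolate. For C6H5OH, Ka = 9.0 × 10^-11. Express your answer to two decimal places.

pH = 11.74

C6H5O- is the conjugate base of the weak acid C6H5OH.
Kb = Kw/Ka = 1.0×10^-14 / 9.0 × 10^-11 = 1.11 × 10^-4
Let x = [OH-] at equilibrium. Kb = x²/(0.277 − x).
Since Kb ≪ C₀, x ≈ √(Kb·C₀) = 5.54 × 10^-3 M.
Check: 2% ionized — well under 5%, approximation valid.
pOH = −log(5.54 × 10^-3) = 2.26; pH = 14.00 − 2.26 = 11.74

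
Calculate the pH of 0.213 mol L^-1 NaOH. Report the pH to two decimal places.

NaOH is a strong base; [OH-] = 0.213 M.
pOH = -log(0.213) = 0.67
pH = 14.00 - 0.67 = 13.33

pH = 13.33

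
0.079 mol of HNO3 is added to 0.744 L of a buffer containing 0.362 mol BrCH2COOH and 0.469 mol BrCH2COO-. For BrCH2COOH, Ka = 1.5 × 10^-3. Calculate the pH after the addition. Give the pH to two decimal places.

pH = 2.77

Added H+ converts BrCH2COO- to BrCH2COOH: BrCH2COOH → 0.441 mol, BrCH2COO- → 0.39 mol.
pKa = −log(1.5 × 10^-3) = 2.824
pH = pKa + log([A⁻]/[HA]) = 2.824 + log(0.39/0.441) = 2.824 -0.053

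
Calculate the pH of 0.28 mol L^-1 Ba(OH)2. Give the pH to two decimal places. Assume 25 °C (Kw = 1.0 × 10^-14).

Ba(OH)2 is a strong base (each formula unit releases 2 OH-); [OH-] = 0.56 M.
pOH = -log(0.56) = 0.25
pH = 14.00 - 0.25 = 13.75

pH = 13.75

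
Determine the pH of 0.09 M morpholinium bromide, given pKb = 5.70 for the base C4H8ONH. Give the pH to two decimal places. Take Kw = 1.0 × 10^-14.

C4H8ONH2+ is the conjugate acid of the weak base C4H8ONH.
Kb = 10^(−5.70) = 2.00 × 10^-6
Ka = Kw/Kb = 1.0×10^-14 / 2.00 × 10^-6 = 5.00 × 10^-9
From the ICE table, Ka = [H+]²/(0.09 − [H+]) = 5.00 × 10^-9.
Since Ka ≪ C₀, [H+] ≈ √(Ka·C₀) = 2.12 × 10^-5 M.
pH = −log(2.12 × 10^-5) = 4.67

pH = 4.67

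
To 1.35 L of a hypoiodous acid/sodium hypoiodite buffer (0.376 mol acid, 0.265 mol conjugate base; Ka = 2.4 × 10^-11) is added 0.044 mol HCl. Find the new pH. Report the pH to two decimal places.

pH = 10.34

After neutralization: n(HOI) = 0.42 mol, n(OI-) = 0.221 mol.
pKa = −log(2.4 × 10^-11) = 10.620
Henderson–Hasselbalch with mole ratio 0.221/0.42: pH = 10.620 + (-0.279)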